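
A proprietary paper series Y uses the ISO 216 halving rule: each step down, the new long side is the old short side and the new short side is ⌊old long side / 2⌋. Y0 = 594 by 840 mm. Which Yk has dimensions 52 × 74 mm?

Y0: 594 × 840 mm
Y1: 420 × 594 mm
Y2: 297 × 420 mm
Y3: 210 × 297 mm
Y4: 148 × 210 mm
Y5: 105 × 148 mm
Y6: 74 × 105 mm
Y7: 52 × 74 mm
Y8: 37 × 52 mm
→ matches Y7.

Y7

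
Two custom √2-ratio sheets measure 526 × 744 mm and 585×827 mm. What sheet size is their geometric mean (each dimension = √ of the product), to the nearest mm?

Short side: √(526 · 585) = √307710 ≈ 554.7 → 555 mm
Long side: √(744 · 827) = √615288 ≈ 784.4 → 784 mm

555 × 784 mm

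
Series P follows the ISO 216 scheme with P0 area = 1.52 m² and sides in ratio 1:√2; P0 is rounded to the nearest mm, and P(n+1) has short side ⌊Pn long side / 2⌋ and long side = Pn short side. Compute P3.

Let P0's short side be w mm. w · w√2 = 1.52 m² = 1,520,000 mm², so w ≈ 1036.7 mm and w√2 ≈ 1466.2 mm → P0 = 1037 × 1466 mm.
P1: ⌊1466/2⌋ × 1037 = 733 × 1037 mm
P2: ⌊1037/2⌋ × 733 = 518 × 733 mm
P3: ⌊733/2⌋ × 518 = 366 × 518 mm

366 × 518 mm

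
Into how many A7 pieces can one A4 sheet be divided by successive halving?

Each ISO step halves the sheet: 1 × A4 → 2 × A5 → 4 × A6 → 8 × A7
From A4 to A7 is 3 halving steps: 2^3 = 8.

8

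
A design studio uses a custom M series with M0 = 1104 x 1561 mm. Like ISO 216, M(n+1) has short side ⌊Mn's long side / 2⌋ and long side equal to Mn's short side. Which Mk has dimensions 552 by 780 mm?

M2

M0: 1104 × 1561 mm
M1: 780 × 1104 mm
M2: 552 × 780 mm
M3: 390 × 552 mm
→ matches M2.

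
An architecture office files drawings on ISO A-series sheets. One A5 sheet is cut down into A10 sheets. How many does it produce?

Each ISO step halves the sheet: 1 × A5 → 2 × A6 → 4 × A7 → 8 × A8 → …
From A5 to A10 is 5 halving steps: 2^5 = 32.

32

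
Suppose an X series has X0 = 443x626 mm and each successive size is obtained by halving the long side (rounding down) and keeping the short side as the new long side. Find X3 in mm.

156 × 221 mm

X1: ⌊626/2⌋ × 443 = 313 × 443 mm
X2: ⌊443/2⌋ × 313 = 221 × 313 mm
X3: ⌊313/2⌋ × 221 = 156 × 221 mm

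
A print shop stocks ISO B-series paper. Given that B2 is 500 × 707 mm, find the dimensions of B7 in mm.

B3: ⌊707/2⌋ × 500 = 353 × 500 mm
B4: ⌊500/2⌋ × 353 = 250 × 353 mm
B5: ⌊353/2⌋ × 250 = 176 × 250 mm
B6: ⌊250/2⌋ × 176 = 125 × 176 mm
B7: ⌊176/2⌋ × 125 = 88 × 125 mm

88 × 125 mm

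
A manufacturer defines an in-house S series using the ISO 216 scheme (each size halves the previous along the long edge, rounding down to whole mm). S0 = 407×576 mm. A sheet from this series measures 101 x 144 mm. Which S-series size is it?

S4

S0: 407 × 576 mm
S1: 288 × 407 mm
S2: 203 × 288 mm
S3: 144 × 203 mm
S4: 101 × 144 mm
S5: 72 × 101 mm
→ matches S4.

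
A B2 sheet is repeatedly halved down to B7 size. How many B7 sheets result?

Each ISO step halves the sheet: 1 × B2 → 2 × B3 → 4 × B4 → 8 × B5 → …
From B2 to B7 is 5 halving steps: 2^5 = 32.

32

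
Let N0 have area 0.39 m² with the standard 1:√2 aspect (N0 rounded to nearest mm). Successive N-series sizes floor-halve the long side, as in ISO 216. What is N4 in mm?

131 × 185 mm

Let N0's short side be w mm. w · w√2 = 0.39 m² = 390,000 mm², so w ≈ 525.1 mm and w√2 ≈ 742.7 mm → N0 = 525 × 743 mm.
N1: ⌊743/2⌋ × 525 = 371 × 525 mm
N2: ⌊525/2⌋ × 371 = 262 × 371 mm
N3: ⌊371/2⌋ × 262 = 185 × 262 mm
N4: ⌊262/2⌋ × 185 = 131 × 185 mm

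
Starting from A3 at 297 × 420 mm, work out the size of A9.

A4: ⌊420/2⌋ × 297 = 210 × 297 mm
A5: ⌊297/2⌋ × 210 = 148 × 210 mm
A6: ⌊210/2⌋ × 148 = 105 × 148 mm
A7: ⌊148/2⌋ × 105 = 74 × 105 mm
A8: ⌊105/2⌋ × 74 = 52 × 74 mm
A9: ⌊74/2⌋ × 52 = 37 × 52 mm

37 × 52 mm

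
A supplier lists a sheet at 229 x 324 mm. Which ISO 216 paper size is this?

C4 (229 × 324 mm)

Aspect ratio 324/229 ≈ 1.415 — close to the ISO √2 ≈ 1.414.
In the C-series (envelope sizes, between A and B): C4 = 229 × 324 mm.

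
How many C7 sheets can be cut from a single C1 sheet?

Each ISO step halves the sheet: 1 × C1 → 2 × C2 → 4 × C3 → 8 × C4 → …
From C1 to C7 is 6 halving steps: 2^6 = 64.

64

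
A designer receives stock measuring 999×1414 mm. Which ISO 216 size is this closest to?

Aspect ratio 1414/999 ≈ 1.415 — close to the ISO √2 ≈ 1.414.
In the B-series (B0 = 1000 × 1414 mm): B0 = 1000 × 1414 mm.
Off by 1 mm total — nearest standard size.

B0 (1000 × 1414 mm)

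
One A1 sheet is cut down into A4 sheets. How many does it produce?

Each ISO step halves the sheet: 1 × A1 → 2 × A2 → 4 × A3 → 8 × A4
From A1 to A4 is 3 halving steps: 2^3 = 8.

8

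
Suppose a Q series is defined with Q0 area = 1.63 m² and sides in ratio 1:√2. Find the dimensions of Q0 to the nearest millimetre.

Let the short side be w mm. Then w · w√2 = 1.63 m² = 1,630,000 mm².
w² = 1,630,000/√2, so w ≈ 1073.6 mm; long side = w√2 ≈ 1518.3 mm.

1074 × 1518 mm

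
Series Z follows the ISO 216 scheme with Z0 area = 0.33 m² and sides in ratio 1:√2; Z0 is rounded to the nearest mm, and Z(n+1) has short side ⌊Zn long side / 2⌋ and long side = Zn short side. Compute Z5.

85 × 120 mm

Let Z0's short side be w mm. w · w√2 = 0.33 m² = 330,000 mm², so w ≈ 483.1 mm and w√2 ≈ 683.1 mm → Z0 = 483 × 683 mm.
Z1: ⌊683/2⌋ × 483 = 341 × 483 mm
Z2: ⌊483/2⌋ × 341 = 241 × 341 mm
Z3: ⌊341/2⌋ × 241 = 170 × 241 mm
Z4: ⌊241/2⌋ × 170 = 120 × 170 mm
Z5: ⌊170/2⌋ × 120 = 85 × 120 mm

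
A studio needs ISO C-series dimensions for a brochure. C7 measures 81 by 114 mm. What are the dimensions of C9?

C8: ⌊114/2⌋ × 81 = 57 × 81 mm
C9: ⌊81/2⌋ × 57 = 40 × 57 mm

40 × 57 mm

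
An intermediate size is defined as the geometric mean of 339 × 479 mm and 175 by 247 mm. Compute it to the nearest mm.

Short side: √(339 · 175) = √59325 ≈ 243.6 → 244 mm
Long side: √(479 · 247) = √118313 ≈ 344.0 → 344 mm

244 × 344 mm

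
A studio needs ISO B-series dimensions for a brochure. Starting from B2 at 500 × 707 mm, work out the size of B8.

62 × 88 mm

B3: ⌊707/2⌋ × 500 = 353 × 500 mm
B4: ⌊500/2⌋ × 353 = 250 × 353 mm
B5: ⌊353/2⌋ × 250 = 176 × 250 mm
B6: ⌊250/2⌋ × 176 = 125 × 176 mm
B7: ⌊176/2⌋ × 125 = 88 × 125 mm
B8: ⌊125/2⌋ × 88 = 62 × 88 mm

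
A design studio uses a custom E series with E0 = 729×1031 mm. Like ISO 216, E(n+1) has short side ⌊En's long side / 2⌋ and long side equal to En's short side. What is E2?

E1: ⌊1031/2⌋ × 729 = 515 × 729 mm
E2: ⌊729/2⌋ × 515 = 364 × 515 mm

364 × 515 mm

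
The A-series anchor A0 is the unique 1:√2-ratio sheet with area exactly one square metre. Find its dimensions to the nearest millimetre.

Let the short side be w mm. Then the long side is w√2 and w · w√2 = 10⁶ mm².
w² = 10⁶/√2, so w = 1000 / 2^(1/4) ≈ 840.9 mm; long side = 1000 · 2^(1/4) ≈ 1189.2 mm.

841 × 1189 mm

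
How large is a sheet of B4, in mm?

250 × 353 mm

B0 = 1000 × 1414 mm (B0 has a 1000 mm short side, aspect 1:√2).
B1: ⌊1414/2⌋ × 1000 = 707 × 1000 mm
B2: ⌊1000/2⌋ × 707 = 500 × 707 mm
B3: ⌊707/2⌋ × 500 = 353 × 500 mm
B4: ⌊500/2⌋ × 353 = 250 × 353 mm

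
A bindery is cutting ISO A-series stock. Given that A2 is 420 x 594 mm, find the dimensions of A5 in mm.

A3: ⌊594/2⌋ × 420 = 297 × 420 mm
A4: ⌊420/2⌋ × 297 = 210 × 297 mm
A5: ⌊297/2⌋ × 210 = 148 × 210 mm

148 × 210 mm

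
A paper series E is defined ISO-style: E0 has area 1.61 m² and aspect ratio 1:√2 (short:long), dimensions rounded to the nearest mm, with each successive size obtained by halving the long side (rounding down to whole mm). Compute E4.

266 × 377 mm

Let E0's short side be w mm. w · w√2 = 1.61 m² = 1,610,000 mm², so w ≈ 1067.0 mm and w√2 ≈ 1508.9 mm → E0 = 1067 × 1509 mm.
E1: ⌊1509/2⌋ × 1067 = 754 × 1067 mm
E2: ⌊1067/2⌋ × 754 = 533 × 754 mm
E3: ⌊754/2⌋ × 533 = 377 × 533 mm
E4: ⌊533/2⌋ × 377 = 266 × 377 mm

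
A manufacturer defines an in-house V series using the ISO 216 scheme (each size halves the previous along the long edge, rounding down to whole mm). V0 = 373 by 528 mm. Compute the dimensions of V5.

66 × 93 mm

V1: ⌊528/2⌋ × 373 = 264 × 373 mm
V2: ⌊373/2⌋ × 264 = 186 × 264 mm
V3: ⌊264/2⌋ × 186 = 132 × 186 mm
V4: ⌊186/2⌋ × 132 = 93 × 132 mm
V5: ⌊132/2⌋ × 93 = 66 × 93 mm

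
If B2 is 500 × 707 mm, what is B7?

88 × 125 mm

B3: ⌊707/2⌋ × 500 = 353 × 500 mm
B4: ⌊500/2⌋ × 353 = 250 × 353 mm
B5: ⌊353/2⌋ × 250 = 176 × 250 mm
B6: ⌊250/2⌋ × 176 = 125 × 176 mm
B7: ⌊176/2⌋ × 125 = 88 × 125 mm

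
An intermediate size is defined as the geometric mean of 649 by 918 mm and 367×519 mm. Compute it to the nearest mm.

Short side: √(649 · 367) = √238183 ≈ 488.0 → 488 mm
Long side: √(918 · 519) = √476442 ≈ 690.2 → 690 mm

488 × 690 mm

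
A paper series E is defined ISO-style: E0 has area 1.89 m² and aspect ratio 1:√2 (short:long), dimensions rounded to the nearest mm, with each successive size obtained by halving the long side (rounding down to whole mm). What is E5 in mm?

Let E0's short side be w mm. w · w√2 = 1.89 m² = 1,890,000 mm², so w ≈ 1156.0 mm and w√2 ≈ 1634.9 mm → E0 = 1156 × 1635 mm.
E1: ⌊1635/2⌋ × 1156 = 817 × 1156 mm
E2: ⌊1156/2⌋ × 817 = 578 × 817 mm
E3: ⌊817/2⌋ × 578 = 408 × 578 mm
E4: ⌊578/2⌋ × 408 = 289 × 408 mm
E5: ⌊408/2⌋ × 289 = 204 × 289 mm

204 × 289 mm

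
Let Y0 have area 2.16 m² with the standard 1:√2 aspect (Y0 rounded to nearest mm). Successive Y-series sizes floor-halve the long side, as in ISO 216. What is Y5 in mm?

Let Y0's short side be w mm. w · w√2 = 2.16 m² = 2,160,000 mm², so w ≈ 1235.9 mm and w√2 ≈ 1747.8 mm → Y0 = 1236 × 1748 mm.
Y1: ⌊1748/2⌋ × 1236 = 874 × 1236 mm
Y2: ⌊1236/2⌋ × 874 = 618 × 874 mm
Y3: ⌊874/2⌋ × 618 = 437 × 618 mm
Y4: ⌊618/2⌋ × 437 = 309 × 437 mm
Y5: ⌊437/2⌋ × 309 = 218 × 309 mm

218 × 309 mm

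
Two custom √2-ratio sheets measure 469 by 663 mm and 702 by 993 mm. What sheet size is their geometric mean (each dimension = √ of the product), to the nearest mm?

Short side: √(469 · 702) = √329238 ≈ 573.8 → 574 mm
Long side: √(663 · 993) = √658359 ≈ 811.4 → 811 mm

574 × 811 mm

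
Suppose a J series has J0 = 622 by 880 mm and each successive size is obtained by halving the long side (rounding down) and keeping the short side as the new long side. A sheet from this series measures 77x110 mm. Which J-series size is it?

J6

J0: 622 × 880 mm
J1: 440 × 622 mm
J2: 311 × 440 mm
J3: 220 × 311 mm
J4: 155 × 220 mm
J5: 110 × 155 mm
J6: 77 × 110 mm
J7: 55 × 77 mm
→ matches J6.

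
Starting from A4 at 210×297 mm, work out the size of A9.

A5: ⌊297/2⌋ × 210 = 148 × 210 mm
A6: ⌊210/2⌋ × 148 = 105 × 148 mm
A7: ⌊148/2⌋ × 105 = 74 × 105 mm
A8: ⌊105/2⌋ × 74 = 52 × 74 mm
A9: ⌊74/2⌋ × 52 = 37 × 52 mm

37 × 52 mm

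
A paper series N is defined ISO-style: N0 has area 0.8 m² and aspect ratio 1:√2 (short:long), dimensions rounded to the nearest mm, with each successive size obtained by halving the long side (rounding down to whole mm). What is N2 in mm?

Let N0's short side be w mm. w · w√2 = 0.8 m² = 800,000 mm², so w ≈ 752.1 mm and w√2 ≈ 1063.7 mm → N0 = 752 × 1064 mm.
N1: ⌊1064/2⌋ × 752 = 532 × 752 mm
N2: ⌊752/2⌋ × 532 = 376 × 532 mm

376 × 532 mm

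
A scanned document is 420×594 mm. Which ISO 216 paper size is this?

A2 (420 × 594 mm)

Aspect ratio 594/420 ≈ 1.414 — close to the ISO √2 ≈ 1.414.
In the A-series (A0 area = 1 m²): A2 = 420 × 594 mm.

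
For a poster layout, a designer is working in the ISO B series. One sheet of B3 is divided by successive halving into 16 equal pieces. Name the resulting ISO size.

B7

16 = 2^4, so 4 halving steps.
B3 → B4 → … → B7 after 4 steps.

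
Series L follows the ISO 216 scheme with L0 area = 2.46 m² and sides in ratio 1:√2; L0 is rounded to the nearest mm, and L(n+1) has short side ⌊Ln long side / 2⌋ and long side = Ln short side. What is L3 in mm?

Let L0's short side be w mm. w · w√2 = 2.46 m² = 2,460,000 mm², so w ≈ 1318.9 mm and w√2 ≈ 1865.2 mm → L0 = 1319 × 1865 mm.
L1: ⌊1865/2⌋ × 1319 = 932 × 1319 mm
L2: ⌊1319/2⌋ × 932 = 659 × 932 mm
L3: ⌊932/2⌋ × 659 = 466 × 659 mm

466 × 659 mm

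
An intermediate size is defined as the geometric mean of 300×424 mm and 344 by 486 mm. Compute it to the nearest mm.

Short side: √(300 · 344) = √103200 ≈ 321.2 → 321 mm
Long side: √(424 · 486) = √206064 ≈ 453.9 → 454 mm

321 × 454 mm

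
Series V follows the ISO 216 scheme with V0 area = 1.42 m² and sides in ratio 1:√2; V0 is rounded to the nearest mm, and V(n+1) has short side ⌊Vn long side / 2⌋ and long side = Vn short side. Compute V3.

Let V0's short side be w mm. w · w√2 = 1.42 m² = 1,420,000 mm², so w ≈ 1002.0 mm and w√2 ≈ 1417.1 mm → V0 = 1002 × 1417 mm.
V1: ⌊1417/2⌋ × 1002 = 708 × 1002 mm
V2: ⌊1002/2⌋ × 708 = 501 × 708 mm
V3: ⌊708/2⌋ × 501 = 354 × 501 mm

354 × 501 mm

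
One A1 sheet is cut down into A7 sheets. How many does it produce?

Each ISO step halves the sheet: 1 × A1 → 2 × A2 → 4 × A3 → 8 × A4 → …
From A1 to A7 is 6 halving steps: 2^6 = 64.

64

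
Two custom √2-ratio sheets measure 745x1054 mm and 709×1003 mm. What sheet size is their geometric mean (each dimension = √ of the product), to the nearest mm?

727 × 1028 mm

Short side: √(745 · 709) = √528205 ≈ 726.8 → 727 mm
Long side: √(1054 · 1003) = √1057162 ≈ 1028.2 → 1028 mm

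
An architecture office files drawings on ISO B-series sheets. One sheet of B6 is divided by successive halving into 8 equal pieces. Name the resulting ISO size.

B9

8 = 2^3, so 3 halving steps.
B6 → B7 → … → B9 after 3 steps.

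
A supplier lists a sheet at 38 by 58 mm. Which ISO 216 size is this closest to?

Aspect ratio 58/38 ≈ 1.526 (ISO target is √2 ≈ 1.414).
In the C-series (envelope sizes, between A and B): C9 = 40 × 57 mm.
Off by 3 mm total — nearest standard size.

C9 (40 × 57 mm)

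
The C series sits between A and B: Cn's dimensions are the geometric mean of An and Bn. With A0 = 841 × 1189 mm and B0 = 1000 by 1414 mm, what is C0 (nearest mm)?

Short side: √(841 · 1000) = √841000 ≈ 917.1 → 917 mm
Long side: √(1189 · 1414) = √1681246 ≈ 1296.6 → 1297 mm

917 × 1297 mm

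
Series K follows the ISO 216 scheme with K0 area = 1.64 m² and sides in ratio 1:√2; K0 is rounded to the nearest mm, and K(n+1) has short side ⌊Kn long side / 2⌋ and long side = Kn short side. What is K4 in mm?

Let K0's short side be w mm. w · w√2 = 1.64 m² = 1,640,000 mm², so w ≈ 1076.9 mm and w√2 ≈ 1522.9 mm → K0 = 1077 × 1523 mm.
K1: ⌊1523/2⌋ × 1077 = 761 × 1077 mm
K2: ⌊1077/2⌋ × 761 = 538 × 761 mm
K3: ⌊761/2⌋ × 538 = 380 × 538 mm
K4: ⌊538/2⌋ × 380 = 269 × 380 mm

269 × 380 mm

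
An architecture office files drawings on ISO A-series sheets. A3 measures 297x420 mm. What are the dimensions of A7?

74 × 105 mm

A4: ⌊420/2⌋ × 297 = 210 × 297 mm
A5: ⌊297/2⌋ × 210 = 148 × 210 mm
A6: ⌊210/2⌋ × 148 = 105 × 148 mm
A7: ⌊148/2⌋ × 105 = 74 × 105 mm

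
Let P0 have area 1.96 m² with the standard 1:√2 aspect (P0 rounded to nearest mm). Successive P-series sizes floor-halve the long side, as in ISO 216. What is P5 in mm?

208 × 294 mm

Let P0's short side be w mm. w · w√2 = 1.96 m² = 1,960,000 mm², so w ≈ 1177.3 mm and w√2 ≈ 1664.9 mm → P0 = 1177 × 1665 mm.
P1: ⌊1665/2⌋ × 1177 = 832 × 1177 mm
P2: ⌊1177/2⌋ × 832 = 588 × 832 mm
P3: ⌊832/2⌋ × 588 = 416 × 588 mm
P4: ⌊588/2⌋ × 416 = 294 × 416 mm
P5: ⌊416/2⌋ × 294 = 208 × 294 mm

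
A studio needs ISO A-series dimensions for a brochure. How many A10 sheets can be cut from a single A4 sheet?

64

A4 = 210 × 297 mm; A10 = 26 × 37 mm.
Each halving step doubles the count; 6 steps from A4 to A10.
2^6 = 64.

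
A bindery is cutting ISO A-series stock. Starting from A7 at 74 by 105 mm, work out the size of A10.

A8: ⌊105/2⌋ × 74 = 52 × 74 mm
A9: ⌊74/2⌋ × 52 = 37 × 52 mm
A10: ⌊52/2⌋ × 37 = 26 × 37 mm

26 × 37 mm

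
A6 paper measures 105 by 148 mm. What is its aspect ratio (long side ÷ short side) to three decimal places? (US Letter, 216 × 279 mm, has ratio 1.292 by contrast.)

148 / 105 = 1.410
ISO 216 targets √2 ≈ 1.414; the -0.005 deviation is from mm rounding.

1.410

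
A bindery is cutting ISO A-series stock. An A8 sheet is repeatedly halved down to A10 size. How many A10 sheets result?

Each ISO step halves the sheet: 1 × A8 → 2 × A9 → 4 × A10
From A8 to A10 is 2 halving steps: 2^2 = 4.

4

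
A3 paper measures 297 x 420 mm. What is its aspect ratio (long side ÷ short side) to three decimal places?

1.414

420 / 297 = 1.414
Matches √2 ≈ 1.414 — the ISO 216 defining ratio.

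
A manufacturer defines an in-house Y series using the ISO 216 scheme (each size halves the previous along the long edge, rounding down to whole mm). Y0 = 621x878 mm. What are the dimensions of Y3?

219 × 310 mm

Y1: ⌊878/2⌋ × 621 = 439 × 621 mm
Y2: ⌊621/2⌋ × 439 = 310 × 439 mm
Y3: ⌊439/2⌋ × 310 = 219 × 310 mm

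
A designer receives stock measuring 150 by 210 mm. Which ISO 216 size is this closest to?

Aspect ratio 210/150 ≈ 1.400 — close to the ISO √2 ≈ 1.414.
In the A-series (A0 area = 1 m²): A5 = 148 × 210 mm.
Off by 2 mm total — nearest standard size.

A5 (148 × 210 mm)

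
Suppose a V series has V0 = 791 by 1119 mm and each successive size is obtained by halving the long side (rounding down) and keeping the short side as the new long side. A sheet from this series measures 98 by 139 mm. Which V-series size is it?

V6

V0: 791 × 1119 mm
V1: 559 × 791 mm
V2: 395 × 559 mm
V3: 279 × 395 mm
V4: 197 × 279 mm
V5: 139 × 197 mm
V6: 98 × 139 mm
V7: 69 × 98 mm
→ matches V6.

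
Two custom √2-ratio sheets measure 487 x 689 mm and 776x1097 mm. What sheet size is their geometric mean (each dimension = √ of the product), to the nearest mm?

615 × 869 mm

Short side: √(487 · 776) = √377912 ≈ 614.7 → 615 mm
Long side: √(689 · 1097) = √755833 ≈ 869.4 → 869 mm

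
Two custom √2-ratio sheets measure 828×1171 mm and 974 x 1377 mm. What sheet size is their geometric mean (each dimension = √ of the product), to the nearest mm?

898 × 1270 mm

Short side: √(828 · 974) = √806472 ≈ 898.0 → 898 mm
Long side: √(1171 · 1377) = √1612467 ≈ 1269.8 → 1270 mm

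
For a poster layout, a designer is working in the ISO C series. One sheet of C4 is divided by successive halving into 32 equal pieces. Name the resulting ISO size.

C9

32 = 2^5, so 5 halving steps.
C4 → C5 → … → C9 after 5 steps.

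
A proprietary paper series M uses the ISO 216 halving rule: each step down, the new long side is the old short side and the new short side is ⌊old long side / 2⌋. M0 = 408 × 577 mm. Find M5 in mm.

72 × 102 mm

M1: ⌊577/2⌋ × 408 = 288 × 408 mm
M2: ⌊408/2⌋ × 288 = 204 × 288 mm
M3: ⌊288/2⌋ × 204 = 144 × 204 mm
M4: ⌊204/2⌋ × 144 = 102 × 144 mm
M5: ⌊144/2⌋ × 102 = 72 × 102 mm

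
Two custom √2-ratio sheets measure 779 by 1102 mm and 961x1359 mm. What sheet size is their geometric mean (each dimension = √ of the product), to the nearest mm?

Short side: √(779 · 961) = √748619 ≈ 865.2 → 865 mm
Long side: √(1102 · 1359) = √1497618 ≈ 1223.8 → 1224 mm

865 × 1224 mm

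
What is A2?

420 × 594 mm

A0 = 841 × 1189 mm (A0 has area 1 m², aspect 1:√2).
A1: ⌊1189/2⌋ × 841 = 594 × 841 mm
A2: ⌊841/2⌋ × 594 = 420 × 594 mm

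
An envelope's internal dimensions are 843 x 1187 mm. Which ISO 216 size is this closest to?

A0 (841 × 1189 mm)

Aspect ratio 1187/843 ≈ 1.408 — close to the ISO √2 ≈ 1.414.
In the A-series (A0 area = 1 m²): A0 = 841 × 1189 mm.
Off by 4 mm total — nearest standard size.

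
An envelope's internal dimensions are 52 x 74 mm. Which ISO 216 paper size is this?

A8 (52 × 74 mm)

Aspect ratio 74/52 ≈ 1.423 — close to the ISO √2 ≈ 1.414.
In the A-series (A0 area = 1 m²): A8 = 52 × 74 mm.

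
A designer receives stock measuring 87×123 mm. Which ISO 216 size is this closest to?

B7 (88 × 125 mm)

Aspect ratio 123/87 ≈ 1.414 — close to the ISO √2 ≈ 1.414.
In the B-series (B0 = 1000 × 1414 mm): B7 = 88 × 125 mm.
Off by 3 mm total — nearest standard size.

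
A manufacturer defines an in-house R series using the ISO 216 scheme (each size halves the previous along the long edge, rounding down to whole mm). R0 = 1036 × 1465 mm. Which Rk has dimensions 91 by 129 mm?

R0: 1036 × 1465 mm
R1: 732 × 1036 mm
R2: 518 × 732 mm
R3: 366 × 518 mm
R4: 259 × 366 mm
R5: 183 × 259 mm
R6: 129 × 183 mm
R7: 91 × 129 mm
R8: 64 × 91 mm
→ matches R7.

R7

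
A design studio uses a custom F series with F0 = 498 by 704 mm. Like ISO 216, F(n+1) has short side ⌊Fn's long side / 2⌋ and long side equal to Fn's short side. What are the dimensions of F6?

62 × 88 mm

F1 = 352 × 498 mm (from F0 by 1 halving).
F2: ⌊498/2⌋ × 352 = 249 × 352 mm
F3: ⌊352/2⌋ × 249 = 176 × 249 mm
F4: ⌊249/2⌋ × 176 = 124 × 176 mm
F5: ⌊176/2⌋ × 124 = 88 × 124 mm
F6: ⌊124/2⌋ × 88 = 62 × 88 mm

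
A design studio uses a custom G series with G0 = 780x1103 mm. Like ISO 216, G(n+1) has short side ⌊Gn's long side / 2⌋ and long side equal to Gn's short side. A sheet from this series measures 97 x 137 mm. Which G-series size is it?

G6

G0: 780 × 1103 mm
G1: 551 × 780 mm
G2: 390 × 551 mm
G3: 275 × 390 mm
G4: 195 × 275 mm
G5: 137 × 195 mm
G6: 97 × 137 mm
G7: 68 × 97 mm
→ matches G6.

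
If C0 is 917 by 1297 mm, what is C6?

114 × 162 mm

C1: ⌊1297/2⌋ × 917 = 648 × 917 mm
C2: ⌊917/2⌋ × 648 = 458 × 648 mm
C3: ⌊648/2⌋ × 458 = 324 × 458 mm
C4: ⌊458/2⌋ × 324 = 229 × 324 mm
C5: ⌊324/2⌋ × 229 = 162 × 229 mm
C6: ⌊229/2⌋ × 162 = 114 × 162 mm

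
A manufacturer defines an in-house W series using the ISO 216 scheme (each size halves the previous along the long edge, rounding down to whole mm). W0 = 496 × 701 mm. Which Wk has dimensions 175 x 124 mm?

W4

W0: 496 × 701 mm
W1: 350 × 496 mm
W2: 248 × 350 mm
W3: 175 × 248 mm
W4: 124 × 175 mm
W5: 87 × 124 mm
→ matches W4.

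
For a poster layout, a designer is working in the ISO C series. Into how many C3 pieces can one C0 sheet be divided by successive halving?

8

C0 = 917 × 1297 mm; C3 = 324 × 458 mm.
Each halving step doubles the count; 3 steps from C0 to C3.
2^3 = 8.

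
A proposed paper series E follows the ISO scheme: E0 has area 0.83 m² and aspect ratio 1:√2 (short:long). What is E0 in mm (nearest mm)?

Let the short side be w mm. Then w · w√2 = 0.83 m² = 830,000 mm².
w² = 830,000/√2, so w ≈ 766.1 mm; long side = w√2 ≈ 1083.4 mm.

766 × 1083 mm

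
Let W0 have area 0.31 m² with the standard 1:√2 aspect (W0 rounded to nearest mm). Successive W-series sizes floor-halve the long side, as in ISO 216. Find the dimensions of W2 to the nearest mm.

234 × 331 mm

Let W0's short side be w mm. w · w√2 = 0.31 m² = 310,000 mm², so w ≈ 468.2 mm and w√2 ≈ 662.1 mm → W0 = 468 × 662 mm.
W1: ⌊662/2⌋ × 468 = 331 × 468 mm
W2: ⌊468/2⌋ × 331 = 234 × 331 mm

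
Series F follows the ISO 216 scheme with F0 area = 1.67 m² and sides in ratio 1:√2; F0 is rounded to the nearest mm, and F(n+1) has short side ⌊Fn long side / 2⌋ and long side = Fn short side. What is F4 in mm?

271 × 384 mm

Let F0's short side be w mm. w · w√2 = 1.67 m² = 1,670,000 mm², so w ≈ 1086.7 mm and w√2 ≈ 1536.8 mm → F0 = 1087 × 1537 mm.
F1: ⌊1537/2⌋ × 1087 = 768 × 1087 mm
F2: ⌊1087/2⌋ × 768 = 543 × 768 mm
F3: ⌊768/2⌋ × 543 = 384 × 543 mm
F4: ⌊543/2⌋ × 384 = 271 × 384 mm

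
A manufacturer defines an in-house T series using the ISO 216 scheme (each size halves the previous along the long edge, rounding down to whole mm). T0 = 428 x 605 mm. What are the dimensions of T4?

T1: ⌊605/2⌋ × 428 = 302 × 428 mm
T2: ⌊428/2⌋ × 302 = 214 × 302 mm
T3: ⌊302/2⌋ × 214 = 151 × 214 mm
T4: ⌊214/2⌋ × 151 = 107 × 151 mm

107 × 151 mm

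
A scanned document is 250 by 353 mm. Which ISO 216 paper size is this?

B4 (250 × 353 mm)

Aspect ratio 353/250 ≈ 1.412 — close to the ISO √2 ≈ 1.414.
In the B-series (B0 = 1000 × 1414 mm): B4 = 250 × 353 mm.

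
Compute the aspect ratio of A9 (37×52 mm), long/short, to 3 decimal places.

52 / 37 = 1.405
ISO 216 targets √2 ≈ 1.414; the -0.009 deviation is from mm rounding.

1.405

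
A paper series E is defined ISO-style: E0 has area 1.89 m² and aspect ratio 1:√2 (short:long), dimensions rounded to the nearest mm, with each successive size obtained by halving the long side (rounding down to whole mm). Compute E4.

Let E0's short side be w mm. w · w√2 = 1.89 m² = 1,890,000 mm², so w ≈ 1156.0 mm and w√2 ≈ 1634.9 mm → E0 = 1156 × 1635 mm.
E1: ⌊1635/2⌋ × 1156 = 817 × 1156 mm
E2: ⌊1156/2⌋ × 817 = 578 × 817 mm
E3: ⌊817/2⌋ × 578 = 408 × 578 mm
E4: ⌊578/2⌋ × 408 = 289 × 408 mm

289 × 408 mm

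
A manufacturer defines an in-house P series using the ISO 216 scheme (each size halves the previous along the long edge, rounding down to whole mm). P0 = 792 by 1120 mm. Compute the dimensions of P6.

P1: ⌊1120/2⌋ × 792 = 560 × 792 mm
P2: ⌊792/2⌋ × 560 = 396 × 560 mm
P3: ⌊560/2⌋ × 396 = 280 × 396 mm
P4: ⌊396/2⌋ × 280 = 198 × 280 mm
P5: ⌊280/2⌋ × 198 = 140 × 198 mm
P6: ⌊198/2⌋ × 140 = 99 × 140 mm

99 × 140 mm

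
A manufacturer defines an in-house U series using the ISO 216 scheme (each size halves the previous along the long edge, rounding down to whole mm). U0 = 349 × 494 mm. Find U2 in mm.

174 × 247 mm

U1: ⌊494/2⌋ × 349 = 247 × 349 mm
U2: ⌊349/2⌋ × 247 = 174 × 247 mm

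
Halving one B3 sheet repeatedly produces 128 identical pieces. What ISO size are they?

128 = 2^7, so 7 halving steps.
B3 → B4 → … → B10 after 7 steps.

B10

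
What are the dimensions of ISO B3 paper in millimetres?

B0 = 1000 × 1414 mm (B0 has a 1000 mm short side, aspect 1:√2).
B1: ⌊1414/2⌋ × 1000 = 707 × 1000 mm
B2: ⌊1000/2⌋ × 707 = 500 × 707 mm
B3: ⌊707/2⌋ × 500 = 353 × 500 mm

353 × 500 mm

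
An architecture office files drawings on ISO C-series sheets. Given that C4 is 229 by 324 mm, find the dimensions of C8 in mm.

C5: ⌊324/2⌋ × 229 = 162 × 229 mm
C6: ⌊229/2⌋ × 162 = 114 × 162 mm
C7: ⌊162/2⌋ × 114 = 81 × 114 mm
C8: ⌊114/2⌋ × 81 = 57 × 81 mm

57 × 81 mm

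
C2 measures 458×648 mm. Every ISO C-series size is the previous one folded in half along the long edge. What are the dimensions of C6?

114 × 162 mm

C3: ⌊648/2⌋ × 458 = 324 × 458 mm
C4: ⌊458/2⌋ × 324 = 229 × 324 mm
C5: ⌊324/2⌋ × 229 = 162 × 229 mm
C6: ⌊229/2⌋ × 162 = 114 × 162 mm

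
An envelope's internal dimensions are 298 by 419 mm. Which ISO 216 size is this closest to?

Aspect ratio 419/298 ≈ 1.406 — close to the ISO √2 ≈ 1.414.
In the A-series (A0 area = 1 m²): A3 = 297 × 420 mm.
Off by 2 mm total — nearest standard size.

A3 (297 × 420 mm)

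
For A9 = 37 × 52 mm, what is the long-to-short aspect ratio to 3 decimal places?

52 / 37 = 1.405
ISO 216 targets √2 ≈ 1.414; the -0.009 deviation is from mm rounding.

1.405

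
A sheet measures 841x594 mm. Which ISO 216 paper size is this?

Aspect ratio 841/594 ≈ 1.416 — close to the ISO √2 ≈ 1.414.
In the A-series (A0 area = 1 m²): A1 = 594 × 841 mm.

A1 (594 × 841 mm)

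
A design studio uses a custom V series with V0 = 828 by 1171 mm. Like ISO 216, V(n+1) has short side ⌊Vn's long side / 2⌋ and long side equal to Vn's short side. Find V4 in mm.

V1: ⌊1171/2⌋ × 828 = 585 × 828 mm
V2: ⌊828/2⌋ × 585 = 414 × 585 mm
V3: ⌊585/2⌋ × 414 = 292 × 414 mm
V4: ⌊414/2⌋ × 292 = 207 × 292 mm

207 × 292 mm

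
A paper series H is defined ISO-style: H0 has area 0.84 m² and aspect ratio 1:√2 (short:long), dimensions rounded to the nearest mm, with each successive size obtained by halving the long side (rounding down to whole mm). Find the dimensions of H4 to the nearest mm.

Let H0's short side be w mm. w · w√2 = 0.84 m² = 840,000 mm², so w ≈ 770.7 mm and w√2 ≈ 1089.9 mm → H0 = 771 × 1090 mm.
H1: ⌊1090/2⌋ × 771 = 545 × 771 mm
H2: ⌊771/2⌋ × 545 = 385 × 545 mm
H3: ⌊545/2⌋ × 385 = 272 × 385 mm
H4: ⌊385/2⌋ × 272 = 192 × 272 mm

192 × 272 mm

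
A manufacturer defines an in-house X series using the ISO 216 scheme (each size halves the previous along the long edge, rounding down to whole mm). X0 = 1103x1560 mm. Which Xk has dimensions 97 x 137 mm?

X7

X0: 1103 × 1560 mm
X1: 780 × 1103 mm
X2: 551 × 780 mm
X3: 390 × 551 mm
X4: 275 × 390 mm
X5: 195 × 275 mm
X6: 137 × 195 mm
X7: 97 × 137 mm
X8: 68 × 97 mm
→ matches X7.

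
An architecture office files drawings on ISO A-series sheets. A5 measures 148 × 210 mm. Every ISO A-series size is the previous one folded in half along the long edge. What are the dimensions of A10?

26 × 37 mm

A6: ⌊210/2⌋ × 148 = 105 × 148 mm
A7: ⌊148/2⌋ × 105 = 74 × 105 mm
A8: ⌊105/2⌋ × 74 = 52 × 74 mm
A9: ⌊74/2⌋ × 52 = 37 × 52 mm
A10: ⌊52/2⌋ × 37 = 26 × 37 mm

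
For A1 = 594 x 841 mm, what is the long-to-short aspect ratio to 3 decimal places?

841 / 594 = 1.416
ISO 216 targets √2 ≈ 1.414; the +0.002 deviation is from mm rounding.

1.416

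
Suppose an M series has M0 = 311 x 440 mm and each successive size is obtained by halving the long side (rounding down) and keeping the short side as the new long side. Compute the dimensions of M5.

55 × 77 mm

M1 = 220 × 311 mm (from M0 by 1 halving).
M2: ⌊311/2⌋ × 220 = 155 × 220 mm
M3: ⌊220/2⌋ × 155 = 110 × 155 mm
M4: ⌊155/2⌋ × 110 = 77 × 110 mm
M5: ⌊110/2⌋ × 77 = 55 × 77 mm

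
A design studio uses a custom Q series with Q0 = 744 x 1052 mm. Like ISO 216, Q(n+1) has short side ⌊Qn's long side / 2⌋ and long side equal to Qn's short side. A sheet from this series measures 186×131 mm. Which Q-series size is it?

Q0: 744 × 1052 mm
Q1: 526 × 744 mm
Q2: 372 × 526 mm
Q3: 263 × 372 mm
Q4: 186 × 263 mm
Q5: 131 × 186 mm
Q6: 93 × 131 mm
→ matches Q5.

Q5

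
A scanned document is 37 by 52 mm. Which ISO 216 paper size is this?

A9 (37 × 52 mm)

Aspect ratio 52/37 ≈ 1.405 — close to the ISO √2 ≈ 1.414.
In the A-series (A0 area = 1 m²): A9 = 37 × 52 mm.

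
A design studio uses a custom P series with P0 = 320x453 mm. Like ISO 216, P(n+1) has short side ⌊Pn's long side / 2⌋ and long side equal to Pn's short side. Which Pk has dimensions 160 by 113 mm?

P3

P0: 320 × 453 mm
P1: 226 × 320 mm
P2: 160 × 226 mm
P3: 113 × 160 mm
P4: 80 × 113 mm
→ matches P3.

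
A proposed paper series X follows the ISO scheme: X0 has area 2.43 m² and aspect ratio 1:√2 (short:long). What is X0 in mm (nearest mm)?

Let the short side be w mm. Then w · w√2 = 2.43 m² = 2,430,000 mm².
w² = 2,430,000/√2, so w ≈ 1310.8 mm; long side = w√2 ≈ 1853.8 mm.

1311 × 1854 mm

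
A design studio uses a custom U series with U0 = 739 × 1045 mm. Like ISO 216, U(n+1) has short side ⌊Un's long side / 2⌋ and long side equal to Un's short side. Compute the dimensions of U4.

U1: ⌊1045/2⌋ × 739 = 522 × 739 mm
U2: ⌊739/2⌋ × 522 = 369 × 522 mm
U3: ⌊522/2⌋ × 369 = 261 × 369 mm
U4: ⌊369/2⌋ × 261 = 184 × 261 mm

184 × 261 mm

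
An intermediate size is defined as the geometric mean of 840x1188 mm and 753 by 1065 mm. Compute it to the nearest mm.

795 × 1125 mm

Short side: √(840 · 753) = √632520 ≈ 795.3 → 795 mm
Long side: √(1188 · 1065) = √1265220 ≈ 1124.8 → 1125 mm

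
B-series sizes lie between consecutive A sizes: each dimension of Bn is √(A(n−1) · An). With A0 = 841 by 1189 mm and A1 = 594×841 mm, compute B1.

Short side: √(841 · 594) = √499554 ≈ 706.8 → 707 mm
Long side: √(1189 · 841) = √999949 ≈ 1000.0 → 1000 mm

707 × 1000 mm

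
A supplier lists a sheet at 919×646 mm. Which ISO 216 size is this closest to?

Aspect ratio 919/646 ≈ 1.423 — close to the ISO √2 ≈ 1.414.
In the C-series (envelope sizes, between A and B): C1 = 648 × 917 mm.
Off by 4 mm total — nearest standard size.

C1 (648 × 917 mm)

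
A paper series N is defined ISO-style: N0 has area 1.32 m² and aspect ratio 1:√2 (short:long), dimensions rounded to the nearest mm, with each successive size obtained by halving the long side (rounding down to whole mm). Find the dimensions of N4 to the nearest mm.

241 × 341 mm

Let N0's short side be w mm. w · w√2 = 1.32 m² = 1,320,000 mm², so w ≈ 966.1 mm and w√2 ≈ 1366.3 mm → N0 = 966 × 1366 mm.
N1: ⌊1366/2⌋ × 966 = 683 × 966 mm
N2: ⌊966/2⌋ × 683 = 483 × 683 mm
N3: ⌊683/2⌋ × 483 = 341 × 483 mm
N4: ⌊483/2⌋ × 341 = 241 × 341 mm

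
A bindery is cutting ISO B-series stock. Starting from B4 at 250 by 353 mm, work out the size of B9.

44 × 62 mm

B5: ⌊353/2⌋ × 250 = 176 × 250 mm
B6: ⌊250/2⌋ × 176 = 125 × 176 mm
B7: ⌊176/2⌋ × 125 = 88 × 125 mm
B8: ⌊125/2⌋ × 88 = 62 × 88 mm
B9: ⌊88/2⌋ × 62 = 44 × 62 mm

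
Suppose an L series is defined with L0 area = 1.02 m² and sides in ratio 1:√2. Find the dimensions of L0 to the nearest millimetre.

Let the short side be w mm. Then w · w√2 = 1.02 m² = 1,020,000 mm².
w² = 1,020,000/√2, so w ≈ 849.3 mm; long side = w√2 ≈ 1201.0 mm.

849 × 1201 mm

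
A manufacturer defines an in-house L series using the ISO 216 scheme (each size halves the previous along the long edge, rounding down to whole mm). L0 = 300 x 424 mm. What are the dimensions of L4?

L1 = 212 × 300 mm (from L0 by 1 halving).
L2: ⌊300/2⌋ × 212 = 150 × 212 mm
L3: ⌊212/2⌋ × 150 = 106 × 150 mm
L4: ⌊150/2⌋ × 106 = 75 × 106 mm

75 × 106 mm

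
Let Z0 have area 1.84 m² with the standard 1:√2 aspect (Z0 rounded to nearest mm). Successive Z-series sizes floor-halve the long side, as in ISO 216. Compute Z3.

Let Z0's short side be w mm. w · w√2 = 1.84 m² = 1,840,000 mm², so w ≈ 1140.6 mm and w√2 ≈ 1613.1 mm → Z0 = 1141 × 1613 mm.
Z1: ⌊1613/2⌋ × 1141 = 806 × 1141 mm
Z2: ⌊1141/2⌋ × 806 = 570 × 806 mm
Z3: ⌊806/2⌋ × 570 = 403 × 570 mm

403 × 570 mm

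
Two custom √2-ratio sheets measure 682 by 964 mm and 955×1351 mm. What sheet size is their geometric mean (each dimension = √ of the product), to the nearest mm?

Short side: √(682 · 955) = √651310 ≈ 807.0 → 807 mm
Long side: √(964 · 1351) = √1302364 ≈ 1141.2 → 1141 mm

807 × 1141 mm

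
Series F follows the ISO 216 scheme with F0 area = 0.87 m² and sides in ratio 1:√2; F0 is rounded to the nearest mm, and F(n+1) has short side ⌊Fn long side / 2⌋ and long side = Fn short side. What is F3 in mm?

Let F0's short side be w mm. w · w√2 = 0.87 m² = 870,000 mm², so w ≈ 784.3 mm and w√2 ≈ 1109.2 mm → F0 = 784 × 1109 mm.
F1: ⌊1109/2⌋ × 784 = 554 × 784 mm
F2: ⌊784/2⌋ × 554 = 392 × 554 mm
F3: ⌊554/2⌋ × 392 = 277 × 392 mm

277 × 392 mm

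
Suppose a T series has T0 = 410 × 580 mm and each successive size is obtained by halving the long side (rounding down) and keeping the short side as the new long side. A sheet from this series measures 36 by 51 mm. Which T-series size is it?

T7

T0: 410 × 580 mm
T1: 290 × 410 mm
T2: 205 × 290 mm
T3: 145 × 205 mm
T4: 102 × 145 mm
T5: 72 × 102 mm
T6: 51 × 72 mm
T7: 36 × 51 mm
T8: 25 × 36 mm
→ matches T7.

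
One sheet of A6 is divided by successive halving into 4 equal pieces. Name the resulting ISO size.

A8

4 = 2^2, so 2 halving steps.
A6 → A7 → … → A8 after 2 steps.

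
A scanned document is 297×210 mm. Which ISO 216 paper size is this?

A4 (210 × 297 mm)

Aspect ratio 297/210 ≈ 1.414 — close to the ISO √2 ≈ 1.414.
In the A-series (A0 area = 1 m²): A4 = 210 × 297 mm.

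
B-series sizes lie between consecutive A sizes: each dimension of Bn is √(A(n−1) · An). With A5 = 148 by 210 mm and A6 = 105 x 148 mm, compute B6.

125 × 176 mm

Short side: √(148 · 105) = √15540 ≈ 124.7 → 125 mm
Long side: √(210 · 148) = √31080 ≈ 176.3 → 176 mm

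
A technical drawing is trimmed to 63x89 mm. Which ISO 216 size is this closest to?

B8 (62 × 88 mm)

Aspect ratio 89/63 ≈ 1.413 — close to the ISO √2 ≈ 1.414.
In the B-series (B0 = 1000 × 1414 mm): B8 = 62 × 88 mm.
Off by 2 mm total — nearest standard size.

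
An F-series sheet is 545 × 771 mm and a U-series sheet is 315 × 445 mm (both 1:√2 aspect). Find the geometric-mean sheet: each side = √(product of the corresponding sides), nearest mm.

Short side: √(545 · 315) = √171675 ≈ 414.3 → 414 mm
Long side: √(771 · 445) = √343095 ≈ 585.7 → 586 mm

414 × 586 mm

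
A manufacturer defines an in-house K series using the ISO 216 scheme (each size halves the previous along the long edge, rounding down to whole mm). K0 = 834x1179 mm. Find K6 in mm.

K1: ⌊1179/2⌋ × 834 = 589 × 834 mm
K2: ⌊834/2⌋ × 589 = 417 × 589 mm
K3: ⌊589/2⌋ × 417 = 294 × 417 mm
K4: ⌊417/2⌋ × 294 = 208 × 294 mm
K5: ⌊294/2⌋ × 208 = 147 × 208 mm
K6: ⌊208/2⌋ × 147 = 104 × 147 mm

104 × 147 mm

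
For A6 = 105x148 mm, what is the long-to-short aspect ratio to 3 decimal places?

148 / 105 = 1.410
ISO 216 targets √2 ≈ 1.414; the -0.005 deviation is from mm rounding.

1.410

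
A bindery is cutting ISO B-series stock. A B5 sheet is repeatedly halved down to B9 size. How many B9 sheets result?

Each ISO step halves the sheet: 1 × B5 → 2 × B6 → 4 × B7 → 8 × B8 → …
From B5 to B9 is 4 halving steps: 2^4 = 16.

16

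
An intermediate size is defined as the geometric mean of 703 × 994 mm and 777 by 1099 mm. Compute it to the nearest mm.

739 × 1045 mm

Short side: √(703 · 777) = √546231 ≈ 739.1 → 739 mm
Long side: √(994 · 1099) = √1092406 ≈ 1045.2 → 1045 mm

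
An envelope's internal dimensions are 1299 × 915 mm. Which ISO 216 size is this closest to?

Aspect ratio 1299/915 ≈ 1.420 — close to the ISO √2 ≈ 1.414.
In the C-series (envelope sizes, between A and B): C0 = 917 × 1297 mm.
Off by 4 mm total — nearest standard size.

C0 (917 × 1297 mm)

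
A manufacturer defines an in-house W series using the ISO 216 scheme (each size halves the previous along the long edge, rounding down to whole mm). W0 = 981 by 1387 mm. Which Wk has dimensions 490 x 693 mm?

W0: 981 × 1387 mm
W1: 693 × 981 mm
W2: 490 × 693 mm
W3: 346 × 490 mm
→ matches W2.

W2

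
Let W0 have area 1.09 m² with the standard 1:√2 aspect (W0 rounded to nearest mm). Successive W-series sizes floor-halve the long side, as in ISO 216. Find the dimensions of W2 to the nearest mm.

Let W0's short side be w mm. w · w√2 = 1.09 m² = 1,090,000 mm², so w ≈ 877.9 mm and w√2 ≈ 1241.6 mm → W0 = 878 × 1242 mm.
W1: ⌊1242/2⌋ × 878 = 621 × 878 mm
W2: ⌊878/2⌋ × 621 = 439 × 621 mm

439 × 621 mm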